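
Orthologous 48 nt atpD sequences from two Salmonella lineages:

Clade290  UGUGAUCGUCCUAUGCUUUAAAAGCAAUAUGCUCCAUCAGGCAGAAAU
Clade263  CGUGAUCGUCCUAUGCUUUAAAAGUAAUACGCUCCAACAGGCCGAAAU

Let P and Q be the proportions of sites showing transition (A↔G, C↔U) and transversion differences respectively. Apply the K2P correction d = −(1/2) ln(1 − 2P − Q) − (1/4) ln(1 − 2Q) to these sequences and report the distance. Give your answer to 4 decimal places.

Differing sites — 1:U/C (Ti); 25:C/U (Ti); 30:U/C (Ti); 37:U/A (Tv); 43:A/C (Tv).
Of the 5 differences, 3 transitions and 2 transversions over 48 sites: P = 3/48 = 0.062500, Q = 2/48 = 0.041667.
d = −0.5·ln(0.833333) − 0.25·ln(0.916666) = −0.5·(-0.182322) − 0.25·(-0.087012) = 0.1129.

0.1129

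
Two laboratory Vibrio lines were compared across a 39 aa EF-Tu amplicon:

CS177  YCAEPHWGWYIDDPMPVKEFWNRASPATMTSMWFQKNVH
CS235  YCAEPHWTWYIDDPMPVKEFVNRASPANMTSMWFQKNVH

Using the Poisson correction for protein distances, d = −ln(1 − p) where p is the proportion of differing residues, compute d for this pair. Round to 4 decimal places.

0.0800

Mismatches occur at site 8 (G↔T), site 21 (W↔V), site 28 (T↔N).
p = 3/39 = 0.076923.
d = −ln(1 − 0.076923) = −ln(0.923077) = 0.0800.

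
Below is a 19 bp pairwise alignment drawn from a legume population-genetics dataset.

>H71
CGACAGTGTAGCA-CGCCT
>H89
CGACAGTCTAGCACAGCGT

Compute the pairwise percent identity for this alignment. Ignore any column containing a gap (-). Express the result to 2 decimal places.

83.33%

Excluding the 1 gap column leaves 18 comparable sites.
The sequences differ at positions 8 (G/C), 15 (C/A), 18 (C/G).
15 of the 18 comparable sites match, so the percent identity is 15/18 × 100 = 83.33%.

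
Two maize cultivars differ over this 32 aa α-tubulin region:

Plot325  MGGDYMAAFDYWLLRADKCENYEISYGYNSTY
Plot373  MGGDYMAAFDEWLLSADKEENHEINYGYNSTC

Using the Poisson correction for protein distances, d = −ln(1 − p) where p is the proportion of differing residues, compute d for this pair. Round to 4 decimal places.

The sequences differ at positions 11 (Y/E), 15 (R/S), 19 (C/E), 22 (Y/H), 25 (S/N), 32 (Y/C).
p = 6/32 = 0.187500.
d = −ln(1 − 0.187500) = −ln(0.812500) = 0.2076.

0.2076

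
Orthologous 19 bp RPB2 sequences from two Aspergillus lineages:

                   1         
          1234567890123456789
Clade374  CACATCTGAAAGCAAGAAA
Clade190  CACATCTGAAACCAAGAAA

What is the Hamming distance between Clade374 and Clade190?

The sequences differ at position 12 (G/C).
That gives 1 mismatch out of 19 aligned sites, so the Hamming distance is 1.

1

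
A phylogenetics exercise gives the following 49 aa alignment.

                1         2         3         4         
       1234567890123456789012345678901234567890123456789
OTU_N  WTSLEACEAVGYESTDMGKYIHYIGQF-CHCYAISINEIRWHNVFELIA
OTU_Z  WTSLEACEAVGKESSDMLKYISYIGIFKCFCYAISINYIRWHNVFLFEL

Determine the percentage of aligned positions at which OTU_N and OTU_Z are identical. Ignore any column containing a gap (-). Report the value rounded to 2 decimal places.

Excluding the 1 gap column leaves 48 comparable sites.
Differing sites — 12:Y/K; 15:T/S; 18:G/L; 22:H/S; 26:Q/I; 30:H/F; 38:E/Y; 46:E/L; 47:L/F; 48:I/E; 49:A/L.
37 of the 48 comparable sites match, so the percent identity is 37/48 × 100 = 77.08%.

77.08%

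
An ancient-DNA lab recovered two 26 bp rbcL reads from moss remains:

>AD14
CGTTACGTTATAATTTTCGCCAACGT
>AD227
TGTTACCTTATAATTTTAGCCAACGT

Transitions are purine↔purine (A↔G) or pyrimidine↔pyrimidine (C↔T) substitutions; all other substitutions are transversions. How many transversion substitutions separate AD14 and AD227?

2

Differing sites — 1:C/T (Ti); 7:G/C (Tv); 18:C/A (Tv).
Of the 3 differences, 1 transition and 2 transversions, so the answer is 2.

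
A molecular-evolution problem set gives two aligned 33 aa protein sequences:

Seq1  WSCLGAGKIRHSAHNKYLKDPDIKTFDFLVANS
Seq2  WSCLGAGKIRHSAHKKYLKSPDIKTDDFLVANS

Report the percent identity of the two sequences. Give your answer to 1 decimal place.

90.9%

Differing sites — 15:N/K; 20:D/S; 26:F/D.
30 of the 33 sites match, so the percent identity is 30/33 × 100 = 90.9%.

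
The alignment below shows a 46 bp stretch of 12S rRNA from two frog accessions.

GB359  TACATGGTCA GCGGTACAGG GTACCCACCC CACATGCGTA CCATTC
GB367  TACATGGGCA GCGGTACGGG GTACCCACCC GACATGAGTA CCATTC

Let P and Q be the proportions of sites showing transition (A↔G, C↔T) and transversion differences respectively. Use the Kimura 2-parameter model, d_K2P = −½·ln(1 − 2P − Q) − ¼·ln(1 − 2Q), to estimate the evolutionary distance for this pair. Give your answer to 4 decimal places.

Differing sites — 8:T/G (Tv); 18:A/G (Ti); 31:C/G (Tv); 37:C/A (Tv).
Of the 4 differences, 1 transition and 3 transversions over 46 sites: P = 1/46 = 0.021739, Q = 3/46 = 0.065217.
d = −0.5·ln(0.891305) − 0.25·ln(0.869566) = −0.5·(-0.115069) − 0.25·(-0.139761) = 0.0925.

0.0925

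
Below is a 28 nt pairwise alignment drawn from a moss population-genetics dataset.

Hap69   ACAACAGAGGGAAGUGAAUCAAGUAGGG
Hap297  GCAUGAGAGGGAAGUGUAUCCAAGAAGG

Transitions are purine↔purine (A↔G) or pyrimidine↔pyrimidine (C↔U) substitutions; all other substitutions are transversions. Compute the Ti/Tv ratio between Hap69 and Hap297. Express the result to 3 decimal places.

0.600

The sequences differ at positions 1 (A/G, transition), 4 (A/U, transversion), 5 (C/G, transversion), 17 (A/U, transversion), 21 (A/C, transversion), 23 (G/A, transition), 24 (U/G, transversion), 26 (G/A, transition).
Of the 8 differences, 3 transitions and 5 transversions, so Ti/Tv = 3/5 = 0.600.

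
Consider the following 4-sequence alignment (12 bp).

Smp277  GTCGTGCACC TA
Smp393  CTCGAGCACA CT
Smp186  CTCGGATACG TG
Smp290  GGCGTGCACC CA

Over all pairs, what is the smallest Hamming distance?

Pairwise Hamming distances:
  Smp277 vs Smp393: 5
  Smp277 vs Smp186: 6
  Smp277 vs Smp290: 2
  Smp393 vs Smp186: 6
  Smp393 vs Smp290: 5
  Smp186 vs Smp290: 8
The smallest is 2, between Smp277 and Smp290.

2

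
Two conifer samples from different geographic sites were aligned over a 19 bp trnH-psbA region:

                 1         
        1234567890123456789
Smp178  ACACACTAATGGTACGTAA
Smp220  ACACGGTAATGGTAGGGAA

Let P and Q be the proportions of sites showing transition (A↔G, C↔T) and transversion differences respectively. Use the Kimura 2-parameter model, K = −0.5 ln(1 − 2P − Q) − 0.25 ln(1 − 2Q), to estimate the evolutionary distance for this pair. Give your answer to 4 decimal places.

0.2476

Differing sites — 5:A/G (Ti); 6:C/G (Tv); 15:C/G (Tv); 17:T/G (Tv).
Of the 4 differences, 1 transition and 3 transversions over 19 sites: P = 1/19 = 0.052632, Q = 3/19 = 0.157895.
d = −0.5·ln(0.736841) − 0.25·ln(0.684210) = −0.5·(-0.305383) − 0.25·(-0.379490) = 0.2476.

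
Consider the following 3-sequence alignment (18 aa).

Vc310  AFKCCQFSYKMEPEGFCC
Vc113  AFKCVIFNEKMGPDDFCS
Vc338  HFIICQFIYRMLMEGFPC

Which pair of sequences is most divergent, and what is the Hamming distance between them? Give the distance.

Pairwise Hamming distances:
  Vc310 vs Vc113: 8
  Vc310 vs Vc338: 8
  Vc113 vs Vc338: 14
The largest is 14, between Vc113 and Vc338.

14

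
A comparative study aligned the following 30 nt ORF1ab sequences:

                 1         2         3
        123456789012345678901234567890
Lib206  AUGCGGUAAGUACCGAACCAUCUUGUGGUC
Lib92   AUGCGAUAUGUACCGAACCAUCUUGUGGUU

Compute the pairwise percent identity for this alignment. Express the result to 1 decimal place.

Differing sites — 6:G/A; 9:A/U; 30:C/U.
27 of the 30 sites match, so the percent identity is 27/30 × 100 = 90.0%.

90.0%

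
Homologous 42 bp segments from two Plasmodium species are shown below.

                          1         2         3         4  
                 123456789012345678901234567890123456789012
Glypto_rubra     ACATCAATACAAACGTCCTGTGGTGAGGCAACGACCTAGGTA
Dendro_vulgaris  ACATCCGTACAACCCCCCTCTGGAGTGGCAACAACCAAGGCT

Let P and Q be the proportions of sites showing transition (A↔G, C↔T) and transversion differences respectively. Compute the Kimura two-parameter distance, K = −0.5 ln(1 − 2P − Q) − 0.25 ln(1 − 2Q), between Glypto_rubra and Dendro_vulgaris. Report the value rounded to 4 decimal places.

Mismatches occur at site 6 (A/C, transversion), site 7 (A/G, transition), site 13 (A/C, transversion), site 15 (G/C, transversion), site 16 (T/C, transition), site 20 (G/C, transversion), site 24 (T/A, transversion), site 26 (A/T, transversion), site 33 (G/A, transition), site 37 (T/A, transversion), site 41 (T/C, transition), site 42 (A/T, transversion).
Of the 12 differences, 4 transitions and 8 transversions over 42 sites: P = 4/42 = 0.095238, Q = 8/42 = 0.190476.
d = −0.5·ln(0.619048) − 0.25·ln(0.619048) = −0.5·(-0.479572) − 0.25·(-0.479572) = 0.3597.

0.3597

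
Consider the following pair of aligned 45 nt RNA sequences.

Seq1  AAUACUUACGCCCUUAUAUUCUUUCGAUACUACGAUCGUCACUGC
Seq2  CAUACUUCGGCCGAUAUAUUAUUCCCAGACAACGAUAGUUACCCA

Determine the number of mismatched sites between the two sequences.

Mismatches occur at site 1 (A↔C), site 8 (A↔C), site 9 (C↔G), site 13 (C↔G), site 14 (U↔A), site 21 (C↔A), site 24 (U↔C), site 26 (G↔C), site 28 (U↔G), site 31 (U↔A), site 37 (C↔A), site 40 (C↔U), site 43 (U↔C), site 44 (G↔C), site 45 (C↔A).
That gives 15 mismatches out of 45 aligned sites, so the Hamming distance is 15.

15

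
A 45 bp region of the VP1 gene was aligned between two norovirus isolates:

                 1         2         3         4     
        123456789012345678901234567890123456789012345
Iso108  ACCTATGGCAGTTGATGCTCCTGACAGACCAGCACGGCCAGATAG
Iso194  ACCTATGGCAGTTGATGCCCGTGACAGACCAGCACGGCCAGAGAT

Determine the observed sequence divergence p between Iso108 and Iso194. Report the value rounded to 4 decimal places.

Differing sites — 19:T/C; 21:C/G; 43:T/G; 45:G/T.
There are 4 differences over 45 sites, so p = 4/45 = 0.0889.

0.0889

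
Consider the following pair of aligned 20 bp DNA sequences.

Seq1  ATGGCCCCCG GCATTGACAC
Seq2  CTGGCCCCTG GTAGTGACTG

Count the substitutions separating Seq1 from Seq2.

Differing sites — 1:A/C; 9:C/T; 12:C/T; 14:T/G; 19:A/T; 20:C/G.
That gives 6 mismatches out of 20 aligned sites, so the Hamming distance is 6.

6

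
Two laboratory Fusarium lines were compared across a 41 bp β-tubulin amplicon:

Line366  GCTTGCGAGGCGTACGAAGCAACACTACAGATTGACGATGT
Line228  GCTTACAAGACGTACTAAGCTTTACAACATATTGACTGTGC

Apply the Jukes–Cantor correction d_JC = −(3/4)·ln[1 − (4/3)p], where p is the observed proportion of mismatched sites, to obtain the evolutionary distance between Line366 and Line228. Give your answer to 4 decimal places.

Mismatches occur at site 5 (G/A), site 7 (G/A), site 10 (G/A), site 16 (G/T), site 21 (A/T), site 22 (A/T), site 23 (C/T), site 26 (T/A), site 30 (G/T), site 37 (G/T), site 38 (A/G), site 41 (T/C).
p = 12/41 = 0.292683.
d = −0.75 · ln(1 − (4/3)·0.292683) = −0.75 · ln(0.609756) = −0.75 · (-0.494696) = 0.3710.

0.3710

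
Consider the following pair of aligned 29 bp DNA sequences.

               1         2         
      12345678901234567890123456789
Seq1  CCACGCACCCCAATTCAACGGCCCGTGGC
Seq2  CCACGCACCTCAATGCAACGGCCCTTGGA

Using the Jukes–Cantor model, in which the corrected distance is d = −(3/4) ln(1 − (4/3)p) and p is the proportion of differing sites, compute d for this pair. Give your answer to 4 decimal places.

0.1524

Differing sites — 10:C/T; 15:T/G; 25:G/T; 29:C/A.
p = 4/29 = 0.137931.
d = −0.75 · ln(1 − (4/3)·0.137931) = −0.75 · ln(0.816092) = −0.75 · (-0.203228) = 0.1524.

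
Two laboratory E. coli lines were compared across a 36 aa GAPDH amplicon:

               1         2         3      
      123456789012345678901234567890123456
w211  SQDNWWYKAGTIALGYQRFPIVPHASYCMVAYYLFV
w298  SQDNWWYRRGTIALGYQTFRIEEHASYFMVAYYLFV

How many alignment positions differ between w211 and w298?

Mismatches occur at site 8 (K→R), site 9 (A→R), site 18 (R→T), site 20 (P→R), site 22 (V→E), site 23 (P→E), site 28 (C→F).
That gives 7 mismatches out of 36 aligned sites, so the Hamming distance is 7.

7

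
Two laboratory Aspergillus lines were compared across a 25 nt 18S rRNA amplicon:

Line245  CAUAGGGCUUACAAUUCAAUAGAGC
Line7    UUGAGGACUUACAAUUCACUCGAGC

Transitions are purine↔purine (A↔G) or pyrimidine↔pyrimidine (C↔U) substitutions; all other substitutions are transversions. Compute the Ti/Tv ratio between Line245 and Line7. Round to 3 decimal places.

0.500

Differing sites — 1:C/U (Ti); 2:A/U (Tv); 3:U/G (Tv); 7:G/A (Ti); 19:A/C (Tv); 21:A/C (Tv).
Of the 6 differences, 2 transitions and 4 transversions, so Ti/Tv = 2/4 = 0.500.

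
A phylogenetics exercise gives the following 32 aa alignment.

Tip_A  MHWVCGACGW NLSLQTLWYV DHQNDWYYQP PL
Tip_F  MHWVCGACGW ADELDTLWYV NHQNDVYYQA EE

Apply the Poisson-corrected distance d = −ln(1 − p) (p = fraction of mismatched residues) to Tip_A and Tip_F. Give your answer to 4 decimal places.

Mismatches occur at site 11 (N/A), site 12 (L/D), site 13 (S/E), site 15 (Q/D), site 21 (D/N), site 26 (W/V), site 30 (P/A), site 31 (P/E), site 32 (L/E).
p = 9/32 = 0.281250.
d = −ln(1 − 0.281250) = −ln(0.718750) = 0.3302.

0.3302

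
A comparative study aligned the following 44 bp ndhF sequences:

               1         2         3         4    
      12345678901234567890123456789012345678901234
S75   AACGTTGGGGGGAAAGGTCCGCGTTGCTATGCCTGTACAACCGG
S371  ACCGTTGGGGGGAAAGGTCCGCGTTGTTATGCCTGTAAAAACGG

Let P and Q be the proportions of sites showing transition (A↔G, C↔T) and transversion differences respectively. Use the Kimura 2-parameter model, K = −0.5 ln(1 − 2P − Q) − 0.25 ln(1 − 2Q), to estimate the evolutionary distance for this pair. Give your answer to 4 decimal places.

0.0970

Differing sites — 2:A/C (Tv); 27:C/T (Ti); 38:C/A (Tv); 41:C/A (Tv).
Of the 4 differences, 1 transition and 3 transversions over 44 sites: P = 1/44 = 0.022727, Q = 3/44 = 0.068182.
d = −0.5·ln(0.886364) − 0.25·ln(0.863636) = −0.5·(-0.120628) − 0.25·(-0.146604) = 0.0970.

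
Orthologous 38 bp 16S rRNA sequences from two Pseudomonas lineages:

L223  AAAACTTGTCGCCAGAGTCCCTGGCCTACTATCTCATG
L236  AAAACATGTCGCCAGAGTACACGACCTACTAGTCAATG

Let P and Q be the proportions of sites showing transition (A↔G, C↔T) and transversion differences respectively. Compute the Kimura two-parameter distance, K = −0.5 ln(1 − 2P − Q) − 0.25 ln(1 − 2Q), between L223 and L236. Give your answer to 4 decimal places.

The sequences differ at positions 6 (T/A, transversion), 19 (C/A, transversion), 21 (C/A, transversion), 22 (T/C, transition), 24 (G/A, transition), 32 (T/G, transversion), 33 (C/T, transition), 34 (T/C, transition), 35 (C/A, transversion).
Of the 9 differences, 4 transitions and 5 transversions over 38 sites: P = 4/38 = 0.105263, Q = 5/38 = 0.131579.
d = −0.5·ln(0.657895) − 0.25·ln(0.736842) = −0.5·(-0.418710) − 0.25·(-0.305382) = 0.2857.

0.2857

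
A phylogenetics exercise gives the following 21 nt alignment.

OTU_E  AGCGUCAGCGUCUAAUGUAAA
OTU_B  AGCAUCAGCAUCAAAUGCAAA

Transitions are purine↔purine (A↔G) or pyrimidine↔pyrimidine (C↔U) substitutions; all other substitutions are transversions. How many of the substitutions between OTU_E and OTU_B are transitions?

Mismatches occur at site 4 (G/A, transition), site 10 (G/A, transition), site 13 (U/A, transversion), site 18 (U/C, transition).
Of the 4 differences, 3 transitions and 1 transversion, so the answer is 3.

3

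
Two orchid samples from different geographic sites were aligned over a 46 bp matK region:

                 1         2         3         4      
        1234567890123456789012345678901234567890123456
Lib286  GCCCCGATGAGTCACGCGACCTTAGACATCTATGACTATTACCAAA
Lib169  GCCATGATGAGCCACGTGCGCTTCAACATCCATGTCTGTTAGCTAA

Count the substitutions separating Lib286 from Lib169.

The sequences differ at positions 4 (C/A), 5 (C/T), 12 (T/C), 17 (C/T), 19 (A/C), 20 (C/G), 24 (A/C), 25 (G/A), 31 (T/C), 35 (A/T), 38 (A/G), 42 (C/G), 44 (A/T).
That gives 13 mismatches out of 46 aligned sites, so the Hamming distance is 13.

13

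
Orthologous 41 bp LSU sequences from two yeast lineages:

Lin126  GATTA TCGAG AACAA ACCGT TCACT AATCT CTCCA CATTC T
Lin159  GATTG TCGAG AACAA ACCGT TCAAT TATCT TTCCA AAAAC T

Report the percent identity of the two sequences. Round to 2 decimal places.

82.93%

The sequences differ at positions 5 (A/G), 24 (C/A), 26 (A/T), 31 (C/T), 36 (C/A), 38 (T/A), 39 (T/A).
34 of the 41 sites match, so the percent identity is 34/41 × 100 = 82.93%.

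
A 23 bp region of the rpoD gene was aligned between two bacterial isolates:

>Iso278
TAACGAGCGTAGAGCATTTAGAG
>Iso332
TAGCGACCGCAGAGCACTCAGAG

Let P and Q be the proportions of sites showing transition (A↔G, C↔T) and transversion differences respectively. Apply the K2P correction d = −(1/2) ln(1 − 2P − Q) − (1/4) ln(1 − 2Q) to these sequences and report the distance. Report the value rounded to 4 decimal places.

0.2710

The sequences differ at positions 3 (A/G, transition), 7 (G/C, transversion), 10 (T/C, transition), 17 (T/C, transition), 19 (T/C, transition).
Of the 5 differences, 4 transitions and 1 transversion over 23 sites: P = 4/23 = 0.173913, Q = 1/23 = 0.043478.
d = −0.5·ln(0.608696) − 0.25·ln(0.913044) = −0.5·(-0.496436) − 0.25·(-0.090971) = 0.2710.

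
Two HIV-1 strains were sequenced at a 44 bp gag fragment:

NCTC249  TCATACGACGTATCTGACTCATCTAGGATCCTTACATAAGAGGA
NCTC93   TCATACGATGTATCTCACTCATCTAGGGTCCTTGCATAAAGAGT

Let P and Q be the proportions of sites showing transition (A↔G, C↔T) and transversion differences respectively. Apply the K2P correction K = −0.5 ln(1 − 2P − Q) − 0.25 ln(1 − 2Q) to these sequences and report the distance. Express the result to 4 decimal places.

Differing sites — 9:C/T (Ti); 16:G/C (Tv); 28:A/G (Ti); 34:A/G (Ti); 40:G/A (Ti); 41:A/G (Ti); 42:G/A (Ti); 44:A/T (Tv).
Of the 8 differences, 6 transitions and 2 transversions over 44 sites: P = 6/44 = 0.136364, Q = 2/44 = 0.045455.
d = −0.5·ln(0.681817) − 0.25·ln(0.909090) = −0.5·(-0.382994) − 0.25·(-0.095311) = 0.2153.

0.2153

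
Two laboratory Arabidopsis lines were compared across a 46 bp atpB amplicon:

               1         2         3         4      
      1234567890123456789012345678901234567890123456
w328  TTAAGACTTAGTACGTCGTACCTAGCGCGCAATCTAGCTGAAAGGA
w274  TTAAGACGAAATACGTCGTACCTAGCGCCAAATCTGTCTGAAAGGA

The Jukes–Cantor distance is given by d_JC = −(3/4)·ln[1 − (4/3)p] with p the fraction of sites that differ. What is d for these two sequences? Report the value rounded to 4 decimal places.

0.1701

The sequences differ at positions 8 (T/G), 9 (T/A), 11 (G/A), 29 (G/C), 30 (C/A), 36 (A/G), 37 (G/T).
p = 7/46 = 0.152174.
d = −0.75 · ln(1 − (4/3)·0.152174) = −0.75 · ln(0.797101) = −0.75 · (-0.226774) = 0.1701.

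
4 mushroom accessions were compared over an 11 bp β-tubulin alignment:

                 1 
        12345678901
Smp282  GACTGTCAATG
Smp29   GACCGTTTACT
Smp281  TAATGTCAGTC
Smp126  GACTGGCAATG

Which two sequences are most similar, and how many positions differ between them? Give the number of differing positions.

1

Pairwise Hamming distances:
  Smp282 vs Smp29: 5
  Smp282 vs Smp281: 4
  Smp282 vs Smp126: 1
  Smp29 vs Smp281: 8
  Smp29 vs Smp126: 6
  Smp281 vs Smp126: 5
The smallest is 1, between Smp282 and Smp126.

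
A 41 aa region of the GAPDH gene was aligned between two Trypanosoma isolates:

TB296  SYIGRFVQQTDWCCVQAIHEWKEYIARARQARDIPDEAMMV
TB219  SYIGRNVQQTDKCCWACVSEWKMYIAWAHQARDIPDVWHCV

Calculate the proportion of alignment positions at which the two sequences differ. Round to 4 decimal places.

The sequences differ at positions 6 (F/N), 12 (W/K), 15 (V/W), 16 (Q/A), 17 (A/C), 18 (I/V), 19 (H/S), 23 (E/M), 27 (R/W), 29 (R/H), 37 (E/V), 38 (A/W), 39 (M/H), 40 (M/C).
There are 14 differences over 41 sites, so p = 14/41 = 0.3415.

0.3415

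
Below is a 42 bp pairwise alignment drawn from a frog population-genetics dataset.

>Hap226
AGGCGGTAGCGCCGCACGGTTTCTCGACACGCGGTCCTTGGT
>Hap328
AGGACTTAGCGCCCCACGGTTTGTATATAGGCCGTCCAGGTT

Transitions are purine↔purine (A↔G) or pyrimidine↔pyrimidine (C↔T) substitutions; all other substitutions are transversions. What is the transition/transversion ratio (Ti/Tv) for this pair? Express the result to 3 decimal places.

0.083

Mismatches occur at site 4 (C/A, transversion), site 5 (G/C, transversion), site 6 (G/T, transversion), site 14 (G/C, transversion), site 23 (C/G, transversion), site 25 (C/A, transversion), site 26 (G/T, transversion), site 28 (C/T, transition), site 30 (C/G, transversion), site 33 (G/C, transversion), site 38 (T/A, transversion), site 39 (T/G, transversion), site 41 (G/T, transversion).
Of the 13 differences, 1 transition and 12 transversions, so Ti/Tv = 1/12 = 0.083.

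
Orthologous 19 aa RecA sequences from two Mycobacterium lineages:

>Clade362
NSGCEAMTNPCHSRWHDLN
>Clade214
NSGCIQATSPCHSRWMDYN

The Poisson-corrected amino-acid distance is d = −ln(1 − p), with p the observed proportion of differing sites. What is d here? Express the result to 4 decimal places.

Differing sites — 5:E/I; 6:A/Q; 7:M/A; 9:N/S; 16:H/M; 18:L/Y.
p = 6/19 = 0.315789.
d = −ln(1 − 0.315789) = −ln(0.684211) = 0.3795.

0.3795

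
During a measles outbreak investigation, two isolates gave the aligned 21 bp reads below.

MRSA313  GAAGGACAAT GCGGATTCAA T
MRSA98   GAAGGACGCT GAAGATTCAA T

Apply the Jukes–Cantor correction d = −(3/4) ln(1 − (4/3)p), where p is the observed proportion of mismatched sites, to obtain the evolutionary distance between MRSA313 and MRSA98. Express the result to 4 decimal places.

0.2197

Differing sites — 8:A/G; 9:A/C; 12:C/A; 13:G/A.
p = 4/21 = 0.190476.
d = −0.75 · ln(1 − (4/3)·0.190476) = −0.75 · ln(0.746032) = −0.75 · (-0.292987) = 0.2197.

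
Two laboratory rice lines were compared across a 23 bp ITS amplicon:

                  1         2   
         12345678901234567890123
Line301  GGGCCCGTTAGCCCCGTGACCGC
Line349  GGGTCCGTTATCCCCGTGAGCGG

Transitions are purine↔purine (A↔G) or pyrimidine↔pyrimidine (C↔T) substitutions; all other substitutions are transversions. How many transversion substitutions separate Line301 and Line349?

3

Mismatches occur at site 4 (C↔T, transition), site 11 (G↔T, transversion), site 20 (C↔G, transversion), site 23 (C↔G, transversion).
Of the 4 differences, 1 transition and 3 transversions, so the answer is 3.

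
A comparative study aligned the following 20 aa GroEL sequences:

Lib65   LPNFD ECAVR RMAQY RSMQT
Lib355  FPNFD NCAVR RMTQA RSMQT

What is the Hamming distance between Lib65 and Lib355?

Mismatches occur at site 1 (L/F), site 6 (E/N), site 13 (A/T), site 15 (Y/A).
That gives 4 mismatches out of 20 aligned sites, so the Hamming distance is 4.

4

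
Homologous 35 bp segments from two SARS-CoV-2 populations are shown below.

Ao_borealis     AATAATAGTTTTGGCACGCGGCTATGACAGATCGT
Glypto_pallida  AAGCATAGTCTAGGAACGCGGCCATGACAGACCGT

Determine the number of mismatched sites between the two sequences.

7

The sequences differ at positions 3 (T/G), 4 (A/C), 10 (T/C), 12 (T/A), 15 (C/A), 23 (T/C), 32 (T/C).
That gives 7 mismatches out of 35 aligned sites, so the Hamming distance is 7.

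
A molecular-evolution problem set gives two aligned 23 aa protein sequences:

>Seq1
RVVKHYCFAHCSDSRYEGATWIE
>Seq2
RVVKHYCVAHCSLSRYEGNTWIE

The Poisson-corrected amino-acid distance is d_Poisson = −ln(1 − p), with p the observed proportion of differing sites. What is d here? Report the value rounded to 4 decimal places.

The sequences differ at positions 8 (F/V), 13 (D/L), 19 (A/N).
p = 3/23 = 0.130435.
d = −ln(1 − 0.130435) = −ln(0.869565) = 0.1398.

0.1398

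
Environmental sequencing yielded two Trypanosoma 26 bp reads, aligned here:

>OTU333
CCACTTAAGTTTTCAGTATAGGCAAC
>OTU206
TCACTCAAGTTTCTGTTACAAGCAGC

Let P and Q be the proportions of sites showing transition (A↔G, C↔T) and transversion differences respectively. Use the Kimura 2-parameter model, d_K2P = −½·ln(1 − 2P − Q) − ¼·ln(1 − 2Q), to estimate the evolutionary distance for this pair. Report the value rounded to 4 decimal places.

Mismatches occur at site 1 (C↔T, transition), site 6 (T↔C, transition), site 13 (T↔C, transition), site 14 (C↔T, transition), site 15 (A↔G, transition), site 16 (G↔T, transversion), site 19 (T↔C, transition), site 21 (G↔A, transition), site 25 (A↔G, transition).
Of the 9 differences, 8 transitions and 1 transversion over 26 sites: P = 8/26 = 0.307692, Q = 1/26 = 0.038462.
d = −0.5·ln(0.346154) − 0.25·ln(0.923076) = −0.5·(-1.060872) − 0.25·(-0.080044) = 0.5504.

0.5504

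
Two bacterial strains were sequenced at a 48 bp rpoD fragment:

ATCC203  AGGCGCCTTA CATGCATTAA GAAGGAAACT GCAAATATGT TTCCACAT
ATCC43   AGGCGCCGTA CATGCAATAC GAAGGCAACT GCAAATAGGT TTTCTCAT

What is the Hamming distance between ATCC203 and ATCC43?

The sequences differ at positions 8 (T/G), 17 (T/A), 20 (A/C), 26 (A/C), 38 (T/G), 43 (C/T), 45 (A/T).
That gives 7 mismatches out of 48 aligned sites, so the Hamming distance is 7.

7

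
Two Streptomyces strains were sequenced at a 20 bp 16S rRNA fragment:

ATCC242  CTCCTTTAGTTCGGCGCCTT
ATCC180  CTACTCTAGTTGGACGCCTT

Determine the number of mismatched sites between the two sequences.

Differing sites — 3:C/A; 6:T/C; 12:C/G; 14:G/A.
That gives 4 mismatches out of 20 aligned sites, so the Hamming distance is 4.

4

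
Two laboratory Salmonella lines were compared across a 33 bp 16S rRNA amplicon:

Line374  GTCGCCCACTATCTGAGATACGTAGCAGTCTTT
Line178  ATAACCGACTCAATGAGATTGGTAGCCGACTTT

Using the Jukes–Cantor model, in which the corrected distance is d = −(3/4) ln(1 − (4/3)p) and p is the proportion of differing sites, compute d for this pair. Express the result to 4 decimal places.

The sequences differ at positions 1 (G/A), 3 (C/A), 4 (G/A), 7 (C/G), 11 (A/C), 12 (T/A), 13 (C/A), 20 (A/T), 21 (C/G), 27 (A/C), 29 (T/A).
p = 11/33 = 0.333333.
d = −0.75 · ln(1 − (4/3)·0.333333) = −0.75 · ln(0.555556) = −0.75 · (-0.587786) = 0.4408.

0.4408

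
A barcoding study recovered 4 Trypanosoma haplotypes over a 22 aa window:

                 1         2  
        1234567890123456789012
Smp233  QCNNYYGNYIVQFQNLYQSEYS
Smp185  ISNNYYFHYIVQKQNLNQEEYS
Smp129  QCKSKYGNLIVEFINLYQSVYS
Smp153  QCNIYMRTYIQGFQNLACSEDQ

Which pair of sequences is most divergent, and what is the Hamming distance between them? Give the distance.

Pairwise Hamming distances:
  Smp233 vs Smp185: 7
  Smp233 vs Smp129: 7
  Smp233 vs Smp153: 10
  Smp185 vs Smp129: 14
  Smp185 vs Smp153: 14
  Smp129 vs Smp153: 15
The largest is 15, between Smp129 and Smp153.

15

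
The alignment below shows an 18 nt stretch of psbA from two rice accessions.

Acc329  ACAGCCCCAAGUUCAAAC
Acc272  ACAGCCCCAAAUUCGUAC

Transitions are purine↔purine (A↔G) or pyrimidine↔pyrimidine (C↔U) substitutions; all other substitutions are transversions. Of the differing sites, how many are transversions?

Mismatches occur at site 11 (G→A, transition), site 15 (A→G, transition), site 16 (A→U, transversion).
Of the 3 differences, 2 transitions and 1 transversion, so the answer is 1.

1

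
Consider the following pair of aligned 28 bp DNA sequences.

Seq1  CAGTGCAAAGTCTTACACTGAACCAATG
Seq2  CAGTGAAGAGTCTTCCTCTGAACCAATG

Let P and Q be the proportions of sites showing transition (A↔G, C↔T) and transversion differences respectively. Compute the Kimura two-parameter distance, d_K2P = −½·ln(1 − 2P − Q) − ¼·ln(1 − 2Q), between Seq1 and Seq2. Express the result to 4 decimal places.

The sequences differ at positions 6 (C/A, transversion), 8 (A/G, transition), 15 (A/C, transversion), 17 (A/T, transversion).
Of the 4 differences, 1 transition and 3 transversions over 28 sites: P = 1/28 = 0.035714, Q = 3/28 = 0.107143.
d = −0.5·ln(0.821429) − 0.25·ln(0.785714) = −0.5·(-0.196710) − 0.25·(-0.241162) = 0.1586.

0.1586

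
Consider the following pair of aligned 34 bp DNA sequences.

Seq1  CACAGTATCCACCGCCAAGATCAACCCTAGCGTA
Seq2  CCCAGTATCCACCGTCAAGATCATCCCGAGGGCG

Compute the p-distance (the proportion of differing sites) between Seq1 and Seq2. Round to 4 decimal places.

Differing sites — 2:A/C; 15:C/T; 24:A/T; 28:T/G; 31:C/G; 33:T/C; 34:A/G.
There are 7 differences over 34 sites, so p = 7/34 = 0.2059.

0.2059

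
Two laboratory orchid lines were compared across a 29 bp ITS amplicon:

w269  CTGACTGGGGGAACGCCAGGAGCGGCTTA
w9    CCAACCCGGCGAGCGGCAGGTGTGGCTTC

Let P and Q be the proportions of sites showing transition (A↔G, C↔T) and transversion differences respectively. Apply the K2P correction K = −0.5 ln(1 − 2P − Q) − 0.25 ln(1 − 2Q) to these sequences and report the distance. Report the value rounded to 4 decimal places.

Differing sites — 2:T/C (Ti); 3:G/A (Ti); 6:T/C (Ti); 7:G/C (Tv); 10:G/C (Tv); 13:A/G (Ti); 16:C/G (Tv); 21:A/T (Tv); 23:C/T (Ti); 29:A/C (Tv).
Of the 10 differences, 5 transitions and 5 transversions over 29 sites: P = 5/29 = 0.172414, Q = 5/29 = 0.172414.
d = −0.5·ln(0.482758) − 0.25·ln(0.655172) = −0.5·(-0.728240) − 0.25·(-0.422857) = 0.4698.

0.4698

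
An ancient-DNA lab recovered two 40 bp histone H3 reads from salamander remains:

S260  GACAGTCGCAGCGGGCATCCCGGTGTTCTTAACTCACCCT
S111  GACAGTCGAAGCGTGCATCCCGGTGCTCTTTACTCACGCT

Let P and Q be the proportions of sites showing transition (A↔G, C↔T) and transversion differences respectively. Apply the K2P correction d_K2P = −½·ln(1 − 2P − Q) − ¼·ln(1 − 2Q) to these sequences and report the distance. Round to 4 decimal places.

0.1370

The sequences differ at positions 9 (C/A, transversion), 14 (G/T, transversion), 26 (T/C, transition), 31 (A/T, transversion), 38 (C/G, transversion).
Of the 5 differences, 1 transition and 4 transversions over 40 sites: P = 1/40 = 0.025000, Q = 4/40 = 0.100000.
d = −0.5·ln(0.850000) − 0.25·ln(0.800000) = −0.5·(-0.162519) − 0.25·(-0.223144) = 0.1370.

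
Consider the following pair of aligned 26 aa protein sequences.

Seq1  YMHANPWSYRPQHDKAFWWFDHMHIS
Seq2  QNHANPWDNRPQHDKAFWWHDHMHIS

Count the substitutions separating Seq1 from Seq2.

Differing sites — 1:Y/Q; 2:M/N; 8:S/D; 9:Y/N; 20:F/H.
That gives 5 mismatches out of 26 aligned sites, so the Hamming distance is 5.

5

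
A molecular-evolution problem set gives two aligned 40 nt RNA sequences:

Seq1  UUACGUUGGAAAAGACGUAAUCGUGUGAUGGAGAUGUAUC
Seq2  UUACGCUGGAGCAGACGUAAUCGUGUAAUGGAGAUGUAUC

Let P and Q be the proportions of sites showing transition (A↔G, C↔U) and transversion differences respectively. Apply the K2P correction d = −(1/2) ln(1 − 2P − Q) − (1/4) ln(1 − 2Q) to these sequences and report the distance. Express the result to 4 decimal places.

The sequences differ at positions 6 (U/C, transition), 11 (A/G, transition), 12 (A/C, transversion), 27 (G/A, transition).
Of the 4 differences, 3 transitions and 1 transversion over 40 sites: P = 3/40 = 0.075000, Q = 1/40 = 0.025000.
d = −0.5·ln(0.825000) − 0.25·ln(0.950000) = −0.5·(-0.192372) − 0.25·(-0.051293) = 0.1090.

0.1090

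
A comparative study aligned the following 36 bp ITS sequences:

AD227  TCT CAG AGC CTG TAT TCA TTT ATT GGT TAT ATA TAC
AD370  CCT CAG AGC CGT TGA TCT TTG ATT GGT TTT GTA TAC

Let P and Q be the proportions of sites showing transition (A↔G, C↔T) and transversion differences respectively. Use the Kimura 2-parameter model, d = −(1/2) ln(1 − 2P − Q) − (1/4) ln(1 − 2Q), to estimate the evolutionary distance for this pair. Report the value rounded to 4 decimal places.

Mismatches occur at site 1 (T/C, transition), site 11 (T/G, transversion), site 12 (G/T, transversion), site 14 (A/G, transition), site 15 (T/A, transversion), site 18 (A/T, transversion), site 21 (T/G, transversion), site 29 (A/T, transversion), site 31 (A/G, transition).
Of the 9 differences, 3 transitions and 6 transversions over 36 sites: P = 3/36 = 0.083333, Q = 6/36 = 0.166667.
d = −0.5·ln(0.666667) − 0.25·ln(0.666666) = −0.5·(-0.405465) − 0.25·(-0.405466) = 0.3041.

0.3041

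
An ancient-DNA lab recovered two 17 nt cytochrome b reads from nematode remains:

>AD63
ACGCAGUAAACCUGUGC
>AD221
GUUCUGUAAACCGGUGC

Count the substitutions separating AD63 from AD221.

The sequences differ at positions 1 (A/G), 2 (C/U), 3 (G/U), 5 (A/U), 13 (U/G).
That gives 5 mismatches out of 17 aligned sites, so the Hamming distance is 5.

5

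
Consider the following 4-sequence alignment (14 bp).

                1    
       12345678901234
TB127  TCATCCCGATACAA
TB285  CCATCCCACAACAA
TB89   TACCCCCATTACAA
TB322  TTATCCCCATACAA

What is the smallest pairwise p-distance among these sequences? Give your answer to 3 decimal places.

Pairwise Hamming distances:
  TB127 vs TB285: 4
  TB127 vs TB89: 5
  TB127 vs TB322: 2
  TB285 vs TB89: 6
  TB285 vs TB322: 5
  TB89 vs TB322: 5
The smallest is 2 mismatches, between TB127 and TB322; p = 2/14 = 0.143.

0.143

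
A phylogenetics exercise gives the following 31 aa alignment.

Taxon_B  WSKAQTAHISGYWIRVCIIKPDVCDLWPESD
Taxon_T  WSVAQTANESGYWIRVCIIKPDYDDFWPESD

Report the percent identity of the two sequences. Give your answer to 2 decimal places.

80.65%

Mismatches occur at site 3 (K↔V), site 8 (H↔N), site 9 (I↔E), site 23 (V↔Y), site 24 (C↔D), site 26 (L↔F).
25 of the 31 sites match, so the percent identity is 25/31 × 100 = 80.65%.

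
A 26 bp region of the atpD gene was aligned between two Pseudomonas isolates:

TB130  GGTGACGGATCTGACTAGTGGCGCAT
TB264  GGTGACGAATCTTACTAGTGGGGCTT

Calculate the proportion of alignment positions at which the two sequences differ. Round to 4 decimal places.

0.1538

Mismatches occur at site 8 (G↔A), site 13 (G↔T), site 22 (C↔G), site 25 (A↔T).
There are 4 differences over 26 sites, so p = 4/26 = 0.1538.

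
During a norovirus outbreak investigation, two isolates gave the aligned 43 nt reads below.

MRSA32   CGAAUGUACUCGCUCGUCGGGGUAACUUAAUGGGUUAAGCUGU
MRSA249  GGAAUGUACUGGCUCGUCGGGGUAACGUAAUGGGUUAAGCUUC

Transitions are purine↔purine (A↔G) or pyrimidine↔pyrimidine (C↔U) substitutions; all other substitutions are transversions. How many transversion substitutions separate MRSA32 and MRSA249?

Mismatches occur at site 1 (C/G, transversion), site 11 (C/G, transversion), site 27 (U/G, transversion), site 42 (G/U, transversion), site 43 (U/C, transition).
Of the 5 differences, 1 transition and 4 transversions, so the answer is 4.

4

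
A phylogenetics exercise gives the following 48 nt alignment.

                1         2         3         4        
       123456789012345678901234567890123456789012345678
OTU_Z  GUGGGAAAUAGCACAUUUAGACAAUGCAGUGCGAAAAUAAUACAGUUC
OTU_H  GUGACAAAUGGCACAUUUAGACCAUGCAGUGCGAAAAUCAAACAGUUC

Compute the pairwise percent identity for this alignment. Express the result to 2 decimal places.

87.50%

The sequences differ at positions 4 (G/A), 5 (G/C), 10 (A/G), 23 (A/C), 39 (A/C), 41 (U/A).
42 of the 48 sites match, so the percent identity is 42/48 × 100 = 87.50%.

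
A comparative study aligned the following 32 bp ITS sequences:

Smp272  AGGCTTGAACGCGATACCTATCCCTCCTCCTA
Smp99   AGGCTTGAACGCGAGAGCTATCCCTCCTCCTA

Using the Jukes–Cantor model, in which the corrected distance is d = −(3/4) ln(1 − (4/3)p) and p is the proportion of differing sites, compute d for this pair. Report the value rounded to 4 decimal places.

The sequences differ at positions 15 (T/G), 17 (C/G).
p = 2/32 = 0.062500.
d = −0.75 · ln(1 − (4/3)·0.062500) = −0.75 · ln(0.916667) = −0.75 · (-0.087011) = 0.0653.

0.0653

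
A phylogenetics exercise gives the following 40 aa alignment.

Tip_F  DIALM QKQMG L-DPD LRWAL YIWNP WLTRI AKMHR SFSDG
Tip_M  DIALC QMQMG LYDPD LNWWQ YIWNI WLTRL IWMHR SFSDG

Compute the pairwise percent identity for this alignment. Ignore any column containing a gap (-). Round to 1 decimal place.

Excluding the 1 gap column leaves 39 comparable sites.
Mismatches occur at site 5 (M/C), site 7 (K/M), site 17 (R/N), site 19 (A/W), site 20 (L/Q), site 25 (P/I), site 30 (I/L), site 31 (A/I), site 32 (K/W).
30 of the 39 comparable sites match, so the percent identity is 30/39 × 100 = 76.9%.

76.9%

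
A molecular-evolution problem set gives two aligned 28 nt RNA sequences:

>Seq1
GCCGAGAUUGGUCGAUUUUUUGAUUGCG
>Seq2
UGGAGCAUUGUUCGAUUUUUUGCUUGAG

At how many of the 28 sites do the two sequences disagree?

9

Mismatches occur at site 1 (G→U), site 2 (C→G), site 3 (C→G), site 4 (G→A), site 5 (A→G), site 6 (G→C), site 11 (G→U), site 23 (A→C), site 27 (C→A).
That gives 9 mismatches out of 28 aligned sites, so the Hamming distance is 9.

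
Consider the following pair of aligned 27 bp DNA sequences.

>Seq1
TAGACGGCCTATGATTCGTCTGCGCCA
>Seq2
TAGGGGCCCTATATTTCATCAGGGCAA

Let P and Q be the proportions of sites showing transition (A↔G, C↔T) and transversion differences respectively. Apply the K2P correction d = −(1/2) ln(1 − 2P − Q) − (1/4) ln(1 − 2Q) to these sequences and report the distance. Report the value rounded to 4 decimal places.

Differing sites — 4:A/G (Ti); 5:C/G (Tv); 7:G/C (Tv); 13:G/A (Ti); 14:A/T (Tv); 18:G/A (Ti); 21:T/A (Tv); 23:C/G (Tv); 26:C/A (Tv).
Of the 9 differences, 3 transitions and 6 transversions over 27 sites: P = 3/27 = 0.111111, Q = 6/27 = 0.222222.
d = −0.5·ln(0.555556) − 0.25·ln(0.555556) = −0.5·(-0.587786) − 0.25·(-0.587786) = 0.4408.

0.4408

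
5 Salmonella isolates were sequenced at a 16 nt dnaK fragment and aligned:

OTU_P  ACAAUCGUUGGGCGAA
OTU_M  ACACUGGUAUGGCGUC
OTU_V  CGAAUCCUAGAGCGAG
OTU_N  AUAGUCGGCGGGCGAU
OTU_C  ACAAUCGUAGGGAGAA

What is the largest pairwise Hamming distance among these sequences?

Pairwise Hamming distances:
  OTU_P vs OTU_M: 6
  OTU_P vs OTU_V: 6
  OTU_P vs OTU_N: 5
  OTU_P vs OTU_C: 2
  OTU_M vs OTU_V: 9
  OTU_M vs OTU_N: 8
  OTU_M vs OTU_C: 6
  OTU_V vs OTU_N: 8
  OTU_V vs OTU_C: 6
  OTU_N vs OTU_C: 6
The largest is 9, between OTU_M and OTU_V.

9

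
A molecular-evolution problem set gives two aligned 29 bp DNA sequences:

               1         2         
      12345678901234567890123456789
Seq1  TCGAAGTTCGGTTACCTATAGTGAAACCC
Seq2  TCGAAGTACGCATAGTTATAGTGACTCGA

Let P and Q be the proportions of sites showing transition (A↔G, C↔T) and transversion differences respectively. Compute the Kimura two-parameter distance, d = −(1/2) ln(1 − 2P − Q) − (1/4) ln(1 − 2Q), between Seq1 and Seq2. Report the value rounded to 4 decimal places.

0.4120

Mismatches occur at site 8 (T↔A, transversion), site 11 (G↔C, transversion), site 12 (T↔A, transversion), site 15 (C↔G, transversion), site 16 (C↔T, transition), site 25 (A↔C, transversion), site 26 (A↔T, transversion), site 28 (C↔G, transversion), site 29 (C↔A, transversion).
Of the 9 differences, 1 transition and 8 transversions over 29 sites: P = 1/29 = 0.034483, Q = 8/29 = 0.275862.
d = −0.5·ln(0.655172) − 0.25·ln(0.448276) = −0.5·(-0.422857) − 0.25·(-0.802346) = 0.4120.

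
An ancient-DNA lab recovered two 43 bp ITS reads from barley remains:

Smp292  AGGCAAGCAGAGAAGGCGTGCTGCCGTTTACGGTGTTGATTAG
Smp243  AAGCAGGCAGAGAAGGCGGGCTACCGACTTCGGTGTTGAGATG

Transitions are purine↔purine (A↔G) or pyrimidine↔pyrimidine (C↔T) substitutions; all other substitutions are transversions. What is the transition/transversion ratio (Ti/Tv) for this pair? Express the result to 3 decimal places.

The sequences differ at positions 2 (G/A, transition), 6 (A/G, transition), 19 (T/G, transversion), 23 (G/A, transition), 27 (T/A, transversion), 28 (T/C, transition), 30 (A/T, transversion), 40 (T/G, transversion), 41 (T/A, transversion), 42 (A/T, transversion).
Of the 10 differences, 4 transitions and 6 transversions, so Ti/Tv = 4/6 = 0.667.

0.667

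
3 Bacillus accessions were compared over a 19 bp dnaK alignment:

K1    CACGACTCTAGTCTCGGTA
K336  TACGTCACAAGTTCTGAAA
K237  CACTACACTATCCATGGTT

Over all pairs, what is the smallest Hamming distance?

7

Pairwise Hamming distances:
  K1 vs K336: 9
  K1 vs K237: 7
  K336 vs K237: 11
The smallest is 7, between K1 and K237.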